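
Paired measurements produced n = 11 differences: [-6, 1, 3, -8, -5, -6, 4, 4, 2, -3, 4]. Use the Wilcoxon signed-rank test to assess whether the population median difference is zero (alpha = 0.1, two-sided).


Step 1: Drop any zero differences (none here) and take |d_i|.
|d| = [6, 1, 3, 8, 5, 6, 4, 4, 2, 3, 4]
Step 2: Midrank |d_i| (ties get averaged ranks).
ranks: |6|->9.5, |1|->1, |3|->3.5, |8|->11, |5|->8, |6|->9.5, |4|->6, |4|->6, |2|->2, |3|->3.5, |4|->6
Step 3: Attach original signs; sum ranks with positive sign and with negative sign.
W+ = 1 + 3.5 + 6 + 6 + 2 + 6 = 24.5
W- = 9.5 + 11 + 8 + 9.5 + 3.5 = 41.5
(Check: W+ + W- = 66 should equal n(n+1)/2 = 66.)
Step 4: Test statistic W = min(W+, W-) = 24.5.
Step 5: Ties in |d|, so use the tie-corrected normal approximation.
        E[W] = n(n+1)/4 = 11*12/4 = 33.
        Tie groups: |d|=3 (t=2), |d|=4 (t=3), |d|=6 (t=2); sum(t^3 - t) = 36.
        Var[W] = n(n+1)(2n+1)/24 - sum(t^3-t)/48 = 3036/24 - 36/48 = 125.75.
        z = (W - E[W]) / sqrt(Var[W]) = (24.5 - 33) / 11.2138 = -0.7580.
        Two-sided p = 2*Phi(z) = 0.448455.
Step 6: alpha = 0.1. fail to reject H0.

W+ = 24.5, W- = 41.5, W = min = 24.5, p = 0.448455, fail to reject H0.


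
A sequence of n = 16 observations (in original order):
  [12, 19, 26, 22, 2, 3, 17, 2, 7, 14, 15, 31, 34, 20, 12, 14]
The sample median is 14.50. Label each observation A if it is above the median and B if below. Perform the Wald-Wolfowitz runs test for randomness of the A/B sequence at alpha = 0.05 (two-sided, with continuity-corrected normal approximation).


Step 1: Compute median = 14.50; label A = above, B = below.
Labels in order: BAAABBABBBAAAABB  (n_A = 8, n_B = 8)
Step 2: Count runs R = 7.
Step 3: Under H0 (random ordering), E[R] = 2*n_A*n_B/(n_A+n_B) + 1 = 2*8*8/16 + 1 = 9.0000.
        Var[R] = 2*n_A*n_B*(2*n_A*n_B - n_A - n_B) / ((n_A+n_B)^2 * (n_A+n_B-1)) = 14336/3840 = 3.7333.
        SD[R] = 1.9322.
Step 4: Continuity-corrected z = (R + 0.5 - E[R]) / SD[R] = (7 + 0.5 - 9.0000) / 1.9322 = -0.7763.
Step 5: Two-sided p-value via normal approximation = 2*(1 - Phi(|z|)) = 0.437558.
Step 6: alpha = 0.05. fail to reject H0.

R = 7, z = -0.7763, p = 0.437558, fail to reject H0.


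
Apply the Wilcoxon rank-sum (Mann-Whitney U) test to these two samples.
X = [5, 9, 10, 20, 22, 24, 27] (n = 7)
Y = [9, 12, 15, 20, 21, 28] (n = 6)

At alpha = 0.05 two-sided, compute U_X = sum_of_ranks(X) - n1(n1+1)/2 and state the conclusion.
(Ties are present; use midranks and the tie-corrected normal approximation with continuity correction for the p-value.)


Step 1: Combine and sort all 13 observations; assign midranks.
sorted (value, group): (5,X), (9,X), (9,Y), (10,X), (12,Y), (15,Y), (20,X), (20,Y), (21,Y), (22,X), (24,X), (27,X), (28,Y)
ranks: 5->1, 9->2.5, 9->2.5, 10->4, 12->5, 15->6, 20->7.5, 20->7.5, 21->9, 22->10, 24->11, 27->12, 28->13
Step 2: Rank sum for X: R1 = 1 + 2.5 + 4 + 7.5 + 10 + 11 + 12 = 48.
Step 3: U_X = R1 - n1(n1+1)/2 = 48 - 7*8/2 = 48 - 28 = 20.
       U_Y = n1*n2 - U_X = 42 - 20 = 22.
Step 4: Ties are present, so use the tie-corrected normal approximation (with continuity correction) for the p-value.
Step 5: p-value = 0.942900; compare to alpha = 0.05. fail to reject H0.

U_X = 20, p = 0.942900, fail to reject H0 at alpha = 0.05.


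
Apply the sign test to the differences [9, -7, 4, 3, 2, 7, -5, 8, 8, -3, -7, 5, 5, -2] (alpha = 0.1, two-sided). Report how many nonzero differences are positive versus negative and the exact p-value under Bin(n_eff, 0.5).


Step 1: Discard zero differences. Original n = 14; n_eff = number of nonzero differences = 14.
Nonzero differences (with sign): +9, -7, +4, +3, +2, +7, -5, +8, +8, -3, -7, +5, +5, -2
Step 2: Count signs: positive = 9, negative = 5.
Step 3: Under H0: P(positive) = 0.5, so the number of positives S ~ Bin(14, 0.5).
Step 4: Two-sided exact p-value = sum of Bin(14,0.5) probabilities at or below the observed probability = 0.423950.
Step 5: alpha = 0.1. fail to reject H0.

n_eff = 14, pos = 9, neg = 5, p = 0.423950, fail to reject H0.


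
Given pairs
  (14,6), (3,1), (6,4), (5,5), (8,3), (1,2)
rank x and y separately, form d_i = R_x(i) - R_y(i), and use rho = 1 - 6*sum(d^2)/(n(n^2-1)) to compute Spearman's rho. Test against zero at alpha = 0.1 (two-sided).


Step 1: Rank x and y separately (midranks; no ties here).
rank(x): 14->6, 3->2, 6->4, 5->3, 8->5, 1->1
rank(y): 6->6, 1->1, 4->4, 5->5, 3->3, 2->2
Step 2: d_i = R_x(i) - R_y(i); compute d_i^2.
  (6-6)^2=0, (2-1)^2=1, (4-4)^2=0, (3-5)^2=4, (5-3)^2=4, (1-2)^2=1
sum(d^2) = 10.
Step 3: rho = 1 - 6*10 / (6*(6^2 - 1)) = 1 - 60/210 = 0.714286.
Step 4: Under H0, t = rho * sqrt((n-2)/(1-rho^2)) = 2.0412 ~ t(4).
Step 5: Two-sided p-value from the t-distribution with 4 df = 0.110787.
Step 6: alpha = 0.1. fail to reject H0.

rho = 0.7143, p = 0.110787, fail to reject H0 at alpha = 0.1.


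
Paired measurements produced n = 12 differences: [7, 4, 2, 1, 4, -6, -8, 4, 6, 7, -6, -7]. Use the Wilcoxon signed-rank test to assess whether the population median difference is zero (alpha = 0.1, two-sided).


Step 1: Drop any zero differences (none here) and take |d_i|.
|d| = [7, 4, 2, 1, 4, 6, 8, 4, 6, 7, 6, 7]
Step 2: Midrank |d_i| (ties get averaged ranks).
ranks: |7|->10, |4|->4, |2|->2, |1|->1, |4|->4, |6|->7, |8|->12, |4|->4, |6|->7, |7|->10, |6|->7, |7|->10
Step 3: Attach original signs; sum ranks with positive sign and with negative sign.
W+ = 10 + 4 + 2 + 1 + 4 + 4 + 7 + 10 = 42
W- = 7 + 12 + 7 + 10 = 36
(Check: W+ + W- = 78 should equal n(n+1)/2 = 78.)
Step 4: Test statistic W = min(W+, W-) = 36.
Step 5: Ties in |d|, so use the tie-corrected normal approximation.
        E[W] = n(n+1)/4 = 12*13/4 = 39.
        Tie groups: |d|=4 (t=3), |d|=6 (t=3), |d|=7 (t=3); sum(t^3 - t) = 72.
        Var[W] = n(n+1)(2n+1)/24 - sum(t^3-t)/48 = 3900/24 - 72/48 = 161.
        z = (W - E[W]) / sqrt(Var[W]) = (36 - 39) / 12.6886 = -0.2364.
        Two-sided p = 2*Phi(z) = 0.813097.
Step 6: alpha = 0.1. fail to reject H0.

W+ = 42, W- = 36, W = min = 36, p = 0.813097, fail to reject H0.


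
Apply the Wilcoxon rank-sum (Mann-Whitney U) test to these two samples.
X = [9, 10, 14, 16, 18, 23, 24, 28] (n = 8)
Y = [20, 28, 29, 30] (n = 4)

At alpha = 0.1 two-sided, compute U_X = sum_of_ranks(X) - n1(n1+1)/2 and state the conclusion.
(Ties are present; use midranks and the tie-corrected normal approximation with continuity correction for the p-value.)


Step 1: Combine and sort all 12 observations; assign midranks.
sorted (value, group): (9,X), (10,X), (14,X), (16,X), (18,X), (20,Y), (23,X), (24,X), (28,X), (28,Y), (29,Y), (30,Y)
ranks: 9->1, 10->2, 14->3, 16->4, 18->5, 20->6, 23->7, 24->8, 28->9.5, 28->9.5, 29->11, 30->12
Step 2: Rank sum for X: R1 = 1 + 2 + 3 + 4 + 5 + 7 + 8 + 9.5 = 39.5.
Step 3: U_X = R1 - n1(n1+1)/2 = 39.5 - 8*9/2 = 39.5 - 36 = 3.5.
       U_Y = n1*n2 - U_X = 32 - 3.5 = 28.5.
Step 4: Ties are present, so use the tie-corrected normal approximation (with continuity correction) for the p-value.
Step 5: p-value = 0.041184; compare to alpha = 0.1. reject H0.

U_X = 3.5, p = 0.041184, reject H0 at alpha = 0.1.


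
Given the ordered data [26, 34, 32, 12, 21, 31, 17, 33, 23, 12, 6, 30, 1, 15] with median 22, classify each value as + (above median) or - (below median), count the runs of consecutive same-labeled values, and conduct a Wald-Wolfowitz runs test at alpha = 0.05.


Step 1: Compute median = 22; label A = above, B = below.
Labels in order: AAABBABAABBABB  (n_A = 7, n_B = 7)
Step 2: Count runs R = 8.
Step 3: Under H0 (random ordering), E[R] = 2*n_A*n_B/(n_A+n_B) + 1 = 2*7*7/14 + 1 = 8.0000.
        Var[R] = 2*n_A*n_B*(2*n_A*n_B - n_A - n_B) / ((n_A+n_B)^2 * (n_A+n_B-1)) = 8232/2548 = 3.2308.
        SD[R] = 1.7974.
Step 4: R = E[R], so z = 0 with no continuity correction.
Step 5: Two-sided p-value via normal approximation = 2*(1 - Phi(|z|)) = 1.000000.
Step 6: alpha = 0.05. fail to reject H0.

R = 8, z = 0.0000, p = 1.000000, fail to reject H0.


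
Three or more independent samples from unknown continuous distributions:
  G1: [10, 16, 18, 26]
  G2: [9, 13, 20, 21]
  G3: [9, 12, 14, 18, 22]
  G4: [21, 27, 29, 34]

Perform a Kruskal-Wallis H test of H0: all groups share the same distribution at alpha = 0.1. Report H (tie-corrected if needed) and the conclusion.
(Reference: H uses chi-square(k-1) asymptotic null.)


Step 1: Combine all N = 17 observations and assign midranks.
sorted (value, group, rank): (9,G2,1.5), (9,G3,1.5), (10,G1,3), (12,G3,4), (13,G2,5), (14,G3,6), (16,G1,7), (18,G1,8.5), (18,G3,8.5), (20,G2,10), (21,G2,11.5), (21,G4,11.5), (22,G3,13), (26,G1,14), (27,G4,15), (29,G4,16), (34,G4,17)
Step 2: Sum ranks within each group.
R_1 = 32.5 (n_1 = 4)
R_2 = 28 (n_2 = 4)
R_3 = 33 (n_3 = 5)
R_4 = 59.5 (n_4 = 4)
Step 3: H = 12/(N(N+1)) * sum(R_i^2/n_i) - 3(N+1)
     = 12/(17*18) * (32.5^2/4 + 28^2/4 + 33^2/5 + 59.5^2/4) - 3*18
     = 0.039216 * 1562.92 - 54
     = 7.291176.
Step 4: Ties present; correction factor C = 1 - 18/(17^3 - 17) = 0.996324. Corrected H = 7.291176 / 0.996324 = 7.318081.
Step 5: Under H0, H ~ chi^2(3); p-value = 0.062422.
Step 6: alpha = 0.1. reject H0.

H = 7.3181, df = 3, p = 0.062422, reject H0.


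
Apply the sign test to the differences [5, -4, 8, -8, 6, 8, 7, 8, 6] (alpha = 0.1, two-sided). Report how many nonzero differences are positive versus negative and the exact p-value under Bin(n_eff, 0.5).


Step 1: Discard zero differences. Original n = 9; n_eff = number of nonzero differences = 9.
Nonzero differences (with sign): +5, -4, +8, -8, +6, +8, +7, +8, +6
Step 2: Count signs: positive = 7, negative = 2.
Step 3: Under H0: P(positive) = 0.5, so the number of positives S ~ Bin(9, 0.5).
Step 4: Two-sided exact p-value = sum of Bin(9,0.5) probabilities at or below the observed probability = 0.179688.
Step 5: alpha = 0.1. fail to reject H0.

n_eff = 9, pos = 7, neg = 2, p = 0.179688, fail to reject H0.


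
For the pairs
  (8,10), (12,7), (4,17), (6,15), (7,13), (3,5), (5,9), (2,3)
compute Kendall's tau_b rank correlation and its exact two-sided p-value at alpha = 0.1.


Step 1: Enumerate the 28 unordered pairs (i,j) with i<j and classify each by sign(x_j-x_i) * sign(y_j-y_i).
  (1,2):dx=+4,dy=-3->D; (1,3):dx=-4,dy=+7->D; (1,4):dx=-2,dy=+5->D; (1,5):dx=-1,dy=+3->D
  (1,6):dx=-5,dy=-5->C; (1,7):dx=-3,dy=-1->C; (1,8):dx=-6,dy=-7->C; (2,3):dx=-8,dy=+10->D
  (2,4):dx=-6,dy=+8->D; (2,5):dx=-5,dy=+6->D; (2,6):dx=-9,dy=-2->C; (2,7):dx=-7,dy=+2->D
  (2,8):dx=-10,dy=-4->C; (3,4):dx=+2,dy=-2->D; (3,5):dx=+3,dy=-4->D; (3,6):dx=-1,dy=-12->C
  (3,7):dx=+1,dy=-8->D; (3,8):dx=-2,dy=-14->C; (4,5):dx=+1,dy=-2->D; (4,6):dx=-3,dy=-10->C
  (4,7):dx=-1,dy=-6->C; (4,8):dx=-4,dy=-12->C; (5,6):dx=-4,dy=-8->C; (5,7):dx=-2,dy=-4->C
  (5,8):dx=-5,dy=-10->C; (6,7):dx=+2,dy=+4->C; (6,8):dx=-1,dy=-2->C; (7,8):dx=-3,dy=-6->C
Step 2: C = 16, D = 12, total pairs = 28.
Step 3: tau = (C - D)/(n(n-1)/2) = (16 - 12)/28 = 0.142857.
Step 4: Exact two-sided p-value (enumerate n! = 40320 permutations of y under H0): p = 0.719544.
Step 5: alpha = 0.1. fail to reject H0.

tau_b = 0.1429 (C=16, D=12), p = 0.719544, fail to reject H0.


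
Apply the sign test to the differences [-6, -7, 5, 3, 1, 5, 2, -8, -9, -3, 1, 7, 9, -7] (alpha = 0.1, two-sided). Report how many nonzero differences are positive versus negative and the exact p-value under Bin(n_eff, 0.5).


Step 1: Discard zero differences. Original n = 14; n_eff = number of nonzero differences = 14.
Nonzero differences (with sign): -6, -7, +5, +3, +1, +5, +2, -8, -9, -3, +1, +7, +9, -7
Step 2: Count signs: positive = 8, negative = 6.
Step 3: Under H0: P(positive) = 0.5, so the number of positives S ~ Bin(14, 0.5).
Step 4: Two-sided exact p-value = sum of Bin(14,0.5) probabilities at or below the observed probability = 0.790527.
Step 5: alpha = 0.1. fail to reject H0.

n_eff = 14, pos = 8, neg = 6, p = 0.790527, fail to reject H0.


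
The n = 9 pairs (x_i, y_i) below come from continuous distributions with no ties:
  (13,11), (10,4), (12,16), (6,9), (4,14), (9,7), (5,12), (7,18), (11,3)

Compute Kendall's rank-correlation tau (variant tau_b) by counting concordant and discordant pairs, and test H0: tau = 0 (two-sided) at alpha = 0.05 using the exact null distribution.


Step 1: Enumerate the 36 unordered pairs (i,j) with i<j and classify each by sign(x_j-x_i) * sign(y_j-y_i).
  (1,2):dx=-3,dy=-7->C; (1,3):dx=-1,dy=+5->D; (1,4):dx=-7,dy=-2->C; (1,5):dx=-9,dy=+3->D
  (1,6):dx=-4,dy=-4->C; (1,7):dx=-8,dy=+1->D; (1,8):dx=-6,dy=+7->D; (1,9):dx=-2,dy=-8->C
  (2,3):dx=+2,dy=+12->C; (2,4):dx=-4,dy=+5->D; (2,5):dx=-6,dy=+10->D; (2,6):dx=-1,dy=+3->D
  (2,7):dx=-5,dy=+8->D; (2,8):dx=-3,dy=+14->D; (2,9):dx=+1,dy=-1->D; (3,4):dx=-6,dy=-7->C
  (3,5):dx=-8,dy=-2->C; (3,6):dx=-3,dy=-9->C; (3,7):dx=-7,dy=-4->C; (3,8):dx=-5,dy=+2->D
  (3,9):dx=-1,dy=-13->C; (4,5):dx=-2,dy=+5->D; (4,6):dx=+3,dy=-2->D; (4,7):dx=-1,dy=+3->D
  (4,8):dx=+1,dy=+9->C; (4,9):dx=+5,dy=-6->D; (5,6):dx=+5,dy=-7->D; (5,7):dx=+1,dy=-2->D
  (5,8):dx=+3,dy=+4->C; (5,9):dx=+7,dy=-11->D; (6,7):dx=-4,dy=+5->D; (6,8):dx=-2,dy=+11->D
  (6,9):dx=+2,dy=-4->D; (7,8):dx=+2,dy=+6->C; (7,9):dx=+6,dy=-9->D; (8,9):dx=+4,dy=-15->D
Step 2: C = 13, D = 23, total pairs = 36.
Step 3: tau = (C - D)/(n(n-1)/2) = (13 - 23)/36 = -0.277778.
Step 4: Exact two-sided p-value (enumerate n! = 362880 permutations of y under H0): p = 0.358488.
Step 5: alpha = 0.05. fail to reject H0.

tau_b = -0.2778 (C=13, D=23), p = 0.358488, fail to reject H0.


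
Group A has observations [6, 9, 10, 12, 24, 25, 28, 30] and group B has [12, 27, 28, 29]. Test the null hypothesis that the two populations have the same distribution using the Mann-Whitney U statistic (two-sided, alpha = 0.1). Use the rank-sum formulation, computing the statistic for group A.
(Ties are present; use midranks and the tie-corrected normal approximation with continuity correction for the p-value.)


Step 1: Combine and sort all 12 observations; assign midranks.
sorted (value, group): (6,X), (9,X), (10,X), (12,X), (12,Y), (24,X), (25,X), (27,Y), (28,X), (28,Y), (29,Y), (30,X)
ranks: 6->1, 9->2, 10->3, 12->4.5, 12->4.5, 24->6, 25->7, 27->8, 28->9.5, 28->9.5, 29->11, 30->12
Step 2: Rank sum for X: R1 = 1 + 2 + 3 + 4.5 + 6 + 7 + 9.5 + 12 = 45.
Step 3: U_X = R1 - n1(n1+1)/2 = 45 - 8*9/2 = 45 - 36 = 9.
       U_Y = n1*n2 - U_X = 32 - 9 = 23.
Step 4: Ties are present, so use the tie-corrected normal approximation (with continuity correction) for the p-value.
Step 5: p-value = 0.267926; compare to alpha = 0.1. fail to reject H0.

U_X = 9, p = 0.267926, fail to reject H0 at alpha = 0.1.


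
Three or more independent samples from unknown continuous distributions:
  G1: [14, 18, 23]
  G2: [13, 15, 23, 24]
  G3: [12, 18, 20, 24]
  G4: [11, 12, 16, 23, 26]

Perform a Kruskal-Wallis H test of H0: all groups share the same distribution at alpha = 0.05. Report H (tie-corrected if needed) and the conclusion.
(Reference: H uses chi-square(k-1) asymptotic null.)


Step 1: Combine all N = 16 observations and assign midranks.
sorted (value, group, rank): (11,G4,1), (12,G3,2.5), (12,G4,2.5), (13,G2,4), (14,G1,5), (15,G2,6), (16,G4,7), (18,G1,8.5), (18,G3,8.5), (20,G3,10), (23,G1,12), (23,G2,12), (23,G4,12), (24,G2,14.5), (24,G3,14.5), (26,G4,16)
Step 2: Sum ranks within each group.
R_1 = 25.5 (n_1 = 3)
R_2 = 36.5 (n_2 = 4)
R_3 = 35.5 (n_3 = 4)
R_4 = 38.5 (n_4 = 5)
Step 3: H = 12/(N(N+1)) * sum(R_i^2/n_i) - 3(N+1)
     = 12/(16*17) * (25.5^2/3 + 36.5^2/4 + 35.5^2/4 + 38.5^2/5) - 3*17
     = 0.044118 * 1161.33 - 51
     = 0.234926.
Step 4: Ties present; correction factor C = 1 - 42/(16^3 - 16) = 0.989706. Corrected H = 0.234926 / 0.989706 = 0.237370.
Step 5: Under H0, H ~ chi^2(3); p-value = 0.971342.
Step 6: alpha = 0.05. fail to reject H0.

H = 0.2374, df = 3, p = 0.971342, fail to reject H0.


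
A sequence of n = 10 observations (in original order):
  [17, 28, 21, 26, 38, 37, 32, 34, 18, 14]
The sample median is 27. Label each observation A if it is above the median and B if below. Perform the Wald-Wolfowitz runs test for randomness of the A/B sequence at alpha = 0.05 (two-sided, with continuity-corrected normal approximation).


Step 1: Compute median = 27; label A = above, B = below.
Labels in order: BABBAAAABB  (n_A = 5, n_B = 5)
Step 2: Count runs R = 5.
Step 3: Under H0 (random ordering), E[R] = 2*n_A*n_B/(n_A+n_B) + 1 = 2*5*5/10 + 1 = 6.0000.
        Var[R] = 2*n_A*n_B*(2*n_A*n_B - n_A - n_B) / ((n_A+n_B)^2 * (n_A+n_B-1)) = 2000/900 = 2.2222.
        SD[R] = 1.4907.
Step 4: Continuity-corrected z = (R + 0.5 - E[R]) / SD[R] = (5 + 0.5 - 6.0000) / 1.4907 = -0.3354.
Step 5: Two-sided p-value via normal approximation = 2*(1 - Phi(|z|)) = 0.737316.
Step 6: alpha = 0.05. fail to reject H0.

R = 5, z = -0.3354, p = 0.737316, fail to reject H0.


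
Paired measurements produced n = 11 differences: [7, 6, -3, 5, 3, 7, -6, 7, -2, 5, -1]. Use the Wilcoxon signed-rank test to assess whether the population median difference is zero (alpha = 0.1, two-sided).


Step 1: Drop any zero differences (none here) and take |d_i|.
|d| = [7, 6, 3, 5, 3, 7, 6, 7, 2, 5, 1]
Step 2: Midrank |d_i| (ties get averaged ranks).
ranks: |7|->10, |6|->7.5, |3|->3.5, |5|->5.5, |3|->3.5, |7|->10, |6|->7.5, |7|->10, |2|->2, |5|->5.5, |1|->1
Step 3: Attach original signs; sum ranks with positive sign and with negative sign.
W+ = 10 + 7.5 + 5.5 + 3.5 + 10 + 10 + 5.5 = 52
W- = 3.5 + 7.5 + 2 + 1 = 14
(Check: W+ + W- = 66 should equal n(n+1)/2 = 66.)
Step 4: Test statistic W = min(W+, W-) = 14.
Step 5: Ties in |d|, so use the tie-corrected normal approximation.
        E[W] = n(n+1)/4 = 11*12/4 = 33.
        Tie groups: |d|=3 (t=2), |d|=5 (t=2), |d|=6 (t=2), |d|=7 (t=3); sum(t^3 - t) = 42.
        Var[W] = n(n+1)(2n+1)/24 - sum(t^3-t)/48 = 3036/24 - 42/48 = 125.625.
        z = (W - E[W]) / sqrt(Var[W]) = (14 - 33) / 11.2083 = -1.6952.
        Two-sided p = 2*Phi(z) = 0.090041.
Step 6: alpha = 0.1. reject H0.

W+ = 52, W- = 14, W = min = 14, p = 0.090041, reject H0.


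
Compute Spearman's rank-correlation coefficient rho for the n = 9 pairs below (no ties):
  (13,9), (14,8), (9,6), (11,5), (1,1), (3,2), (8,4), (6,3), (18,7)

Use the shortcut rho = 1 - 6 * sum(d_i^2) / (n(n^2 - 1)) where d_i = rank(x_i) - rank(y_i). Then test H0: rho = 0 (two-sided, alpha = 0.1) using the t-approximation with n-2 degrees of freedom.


Step 1: Rank x and y separately (midranks; no ties here).
rank(x): 13->7, 14->8, 9->5, 11->6, 1->1, 3->2, 8->4, 6->3, 18->9
rank(y): 9->9, 8->8, 6->6, 5->5, 1->1, 2->2, 4->4, 3->3, 7->7
Step 2: d_i = R_x(i) - R_y(i); compute d_i^2.
  (7-9)^2=4, (8-8)^2=0, (5-6)^2=1, (6-5)^2=1, (1-1)^2=0, (2-2)^2=0, (4-4)^2=0, (3-3)^2=0, (9-7)^2=4
sum(d^2) = 10.
Step 3: rho = 1 - 6*10 / (9*(9^2 - 1)) = 1 - 60/720 = 0.916667.
Step 4: Under H0, t = rho * sqrt((n-2)/(1-rho^2)) = 6.0685 ~ t(7).
Step 5: Two-sided p-value from the t-distribution with 7 df = 0.000507.
Step 6: alpha = 0.1. reject H0.

rho = 0.9167, p = 0.000507, reject H0 at alpha = 0.1.


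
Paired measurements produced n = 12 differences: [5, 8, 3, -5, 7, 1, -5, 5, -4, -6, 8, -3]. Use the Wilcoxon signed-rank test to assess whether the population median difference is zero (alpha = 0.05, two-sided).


Step 1: Drop any zero differences (none here) and take |d_i|.
|d| = [5, 8, 3, 5, 7, 1, 5, 5, 4, 6, 8, 3]
Step 2: Midrank |d_i| (ties get averaged ranks).
ranks: |5|->6.5, |8|->11.5, |3|->2.5, |5|->6.5, |7|->10, |1|->1, |5|->6.5, |5|->6.5, |4|->4, |6|->9, |8|->11.5, |3|->2.5
Step 3: Attach original signs; sum ranks with positive sign and with negative sign.
W+ = 6.5 + 11.5 + 2.5 + 10 + 1 + 6.5 + 11.5 = 49.5
W- = 6.5 + 6.5 + 4 + 9 + 2.5 = 28.5
(Check: W+ + W- = 78 should equal n(n+1)/2 = 78.)
Step 4: Test statistic W = min(W+, W-) = 28.5.
Step 5: Ties in |d|, so use the tie-corrected normal approximation.
        E[W] = n(n+1)/4 = 12*13/4 = 39.
        Tie groups: |d|=3 (t=2), |d|=5 (t=4), |d|=8 (t=2); sum(t^3 - t) = 72.
        Var[W] = n(n+1)(2n+1)/24 - sum(t^3-t)/48 = 3900/24 - 72/48 = 161.
        z = (W - E[W]) / sqrt(Var[W]) = (28.5 - 39) / 12.6886 = -0.8275.
        Two-sided p = 2*Phi(z) = 0.407945.
Step 6: alpha = 0.05. fail to reject H0.

W+ = 49.5, W- = 28.5, W = min = 28.5, p = 0.407945, fail to reject H0.


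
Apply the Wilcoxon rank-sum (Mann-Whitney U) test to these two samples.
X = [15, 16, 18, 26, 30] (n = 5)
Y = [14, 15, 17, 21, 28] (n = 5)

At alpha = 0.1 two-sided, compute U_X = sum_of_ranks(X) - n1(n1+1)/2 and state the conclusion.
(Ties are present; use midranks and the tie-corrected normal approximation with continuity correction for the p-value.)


Step 1: Combine and sort all 10 observations; assign midranks.
sorted (value, group): (14,Y), (15,X), (15,Y), (16,X), (17,Y), (18,X), (21,Y), (26,X), (28,Y), (30,X)
ranks: 14->1, 15->2.5, 15->2.5, 16->4, 17->5, 18->6, 21->7, 26->8, 28->9, 30->10
Step 2: Rank sum for X: R1 = 2.5 + 4 + 6 + 8 + 10 = 30.5.
Step 3: U_X = R1 - n1(n1+1)/2 = 30.5 - 5*6/2 = 30.5 - 15 = 15.5.
       U_Y = n1*n2 - U_X = 25 - 15.5 = 9.5.
Step 4: Ties are present, so use the tie-corrected normal approximation (with continuity correction) for the p-value.
Step 5: p-value = 0.600402; compare to alpha = 0.1. fail to reject H0.

U_X = 15.5, p = 0.600402, fail to reject H0 at alpha = 0.1.


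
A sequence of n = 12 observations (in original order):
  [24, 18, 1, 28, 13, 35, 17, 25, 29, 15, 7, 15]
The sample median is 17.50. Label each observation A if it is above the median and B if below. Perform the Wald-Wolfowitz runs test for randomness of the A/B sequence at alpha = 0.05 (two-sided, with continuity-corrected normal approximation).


Step 1: Compute median = 17.50; label A = above, B = below.
Labels in order: AABABABAABBB  (n_A = 6, n_B = 6)
Step 2: Count runs R = 8.
Step 3: Under H0 (random ordering), E[R] = 2*n_A*n_B/(n_A+n_B) + 1 = 2*6*6/12 + 1 = 7.0000.
        Var[R] = 2*n_A*n_B*(2*n_A*n_B - n_A - n_B) / ((n_A+n_B)^2 * (n_A+n_B-1)) = 4320/1584 = 2.7273.
        SD[R] = 1.6514.
Step 4: Continuity-corrected z = (R - 0.5 - E[R]) / SD[R] = (8 - 0.5 - 7.0000) / 1.6514 = 0.3028.
Step 5: Two-sided p-value via normal approximation = 2*(1 - Phi(|z|)) = 0.762069.
Step 6: alpha = 0.05. fail to reject H0.

R = 8, z = 0.3028, p = 0.762069, fail to reject H0.


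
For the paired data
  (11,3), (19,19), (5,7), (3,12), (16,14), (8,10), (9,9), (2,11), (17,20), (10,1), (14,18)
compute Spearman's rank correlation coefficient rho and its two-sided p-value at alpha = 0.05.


Step 1: Rank x and y separately (midranks; no ties here).
rank(x): 11->7, 19->11, 5->3, 3->2, 16->9, 8->4, 9->5, 2->1, 17->10, 10->6, 14->8
rank(y): 3->2, 19->10, 7->3, 12->7, 14->8, 10->5, 9->4, 11->6, 20->11, 1->1, 18->9
Step 2: d_i = R_x(i) - R_y(i); compute d_i^2.
  (7-2)^2=25, (11-10)^2=1, (3-3)^2=0, (2-7)^2=25, (9-8)^2=1, (4-5)^2=1, (5-4)^2=1, (1-6)^2=25, (10-11)^2=1, (6-1)^2=25, (8-9)^2=1
sum(d^2) = 106.
Step 3: rho = 1 - 6*106 / (11*(11^2 - 1)) = 1 - 636/1320 = 0.518182.
Step 4: Under H0, t = rho * sqrt((n-2)/(1-rho^2)) = 1.8176 ~ t(9).
Step 5: Two-sided p-value from the t-distribution with 9 df = 0.102492.
Step 6: alpha = 0.05. fail to reject H0.

rho = 0.5182, p = 0.102492, fail to reject H0 at alpha = 0.05.


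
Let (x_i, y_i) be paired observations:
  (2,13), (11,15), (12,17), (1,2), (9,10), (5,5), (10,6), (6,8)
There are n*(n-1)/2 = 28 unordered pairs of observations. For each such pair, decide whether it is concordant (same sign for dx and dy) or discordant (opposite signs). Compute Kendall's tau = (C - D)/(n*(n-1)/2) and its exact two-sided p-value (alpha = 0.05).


Step 1: Enumerate the 28 unordered pairs (i,j) with i<j and classify each by sign(x_j-x_i) * sign(y_j-y_i).
  (1,2):dx=+9,dy=+2->C; (1,3):dx=+10,dy=+4->C; (1,4):dx=-1,dy=-11->C; (1,5):dx=+7,dy=-3->D
  (1,6):dx=+3,dy=-8->D; (1,7):dx=+8,dy=-7->D; (1,8):dx=+4,dy=-5->D; (2,3):dx=+1,dy=+2->C
  (2,4):dx=-10,dy=-13->C; (2,5):dx=-2,dy=-5->C; (2,6):dx=-6,dy=-10->C; (2,7):dx=-1,dy=-9->C
  (2,8):dx=-5,dy=-7->C; (3,4):dx=-11,dy=-15->C; (3,5):dx=-3,dy=-7->C; (3,6):dx=-7,dy=-12->C
  (3,7):dx=-2,dy=-11->C; (3,8):dx=-6,dy=-9->C; (4,5):dx=+8,dy=+8->C; (4,6):dx=+4,dy=+3->C
  (4,7):dx=+9,dy=+4->C; (4,8):dx=+5,dy=+6->C; (5,6):dx=-4,dy=-5->C; (5,7):dx=+1,dy=-4->D
  (5,8):dx=-3,dy=-2->C; (6,7):dx=+5,dy=+1->C; (6,8):dx=+1,dy=+3->C; (7,8):dx=-4,dy=+2->D
Step 2: C = 22, D = 6, total pairs = 28.
Step 3: tau = (C - D)/(n(n-1)/2) = (22 - 6)/28 = 0.571429.
Step 4: Exact two-sided p-value (enumerate n! = 40320 permutations of y under H0): p = 0.061012.
Step 5: alpha = 0.05. fail to reject H0.

tau_b = 0.5714 (C=22, D=6), p = 0.061012, fail to reject H0.


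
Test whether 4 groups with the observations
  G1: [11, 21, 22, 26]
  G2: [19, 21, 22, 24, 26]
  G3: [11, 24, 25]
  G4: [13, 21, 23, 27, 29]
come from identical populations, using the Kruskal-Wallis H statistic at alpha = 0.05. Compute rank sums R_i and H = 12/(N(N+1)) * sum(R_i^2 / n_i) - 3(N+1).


Step 1: Combine all N = 17 observations and assign midranks.
sorted (value, group, rank): (11,G1,1.5), (11,G3,1.5), (13,G4,3), (19,G2,4), (21,G1,6), (21,G2,6), (21,G4,6), (22,G1,8.5), (22,G2,8.5), (23,G4,10), (24,G2,11.5), (24,G3,11.5), (25,G3,13), (26,G1,14.5), (26,G2,14.5), (27,G4,16), (29,G4,17)
Step 2: Sum ranks within each group.
R_1 = 30.5 (n_1 = 4)
R_2 = 44.5 (n_2 = 5)
R_3 = 26 (n_3 = 3)
R_4 = 52 (n_4 = 5)
Step 3: H = 12/(N(N+1)) * sum(R_i^2/n_i) - 3(N+1)
     = 12/(17*18) * (30.5^2/4 + 44.5^2/5 + 26^2/3 + 52^2/5) - 3*18
     = 0.039216 * 1394.75 - 54
     = 0.695915.
Step 4: Ties present; correction factor C = 1 - 48/(17^3 - 17) = 0.990196. Corrected H = 0.695915 / 0.990196 = 0.702805.
Step 5: Under H0, H ~ chi^2(3); p-value = 0.872544.
Step 6: alpha = 0.05. fail to reject H0.

H = 0.7028, df = 3, p = 0.872544, fail to reject H0.


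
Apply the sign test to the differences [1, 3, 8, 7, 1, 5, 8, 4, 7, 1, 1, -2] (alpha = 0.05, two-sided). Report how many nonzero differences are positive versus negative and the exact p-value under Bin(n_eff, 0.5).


Step 1: Discard zero differences. Original n = 12; n_eff = number of nonzero differences = 12.
Nonzero differences (with sign): +1, +3, +8, +7, +1, +5, +8, +4, +7, +1, +1, -2
Step 2: Count signs: positive = 11, negative = 1.
Step 3: Under H0: P(positive) = 0.5, so the number of positives S ~ Bin(12, 0.5).
Step 4: Two-sided exact p-value = sum of Bin(12,0.5) probabilities at or below the observed probability = 0.006348.
Step 5: alpha = 0.05. reject H0.

n_eff = 12, pos = 11, neg = 1, p = 0.006348, reject H0.


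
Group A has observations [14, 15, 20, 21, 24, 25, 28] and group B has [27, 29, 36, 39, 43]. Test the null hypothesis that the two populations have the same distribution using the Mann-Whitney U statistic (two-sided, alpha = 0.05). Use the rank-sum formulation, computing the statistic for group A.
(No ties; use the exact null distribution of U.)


Step 1: Combine and sort all 12 observations; assign midranks.
sorted (value, group): (14,X), (15,X), (20,X), (21,X), (24,X), (25,X), (27,Y), (28,X), (29,Y), (36,Y), (39,Y), (43,Y)
ranks: 14->1, 15->2, 20->3, 21->4, 24->5, 25->6, 27->7, 28->8, 29->9, 36->10, 39->11, 43->12
Step 2: Rank sum for X: R1 = 1 + 2 + 3 + 4 + 5 + 6 + 8 = 29.
Step 3: U_X = R1 - n1(n1+1)/2 = 29 - 7*8/2 = 29 - 28 = 1.
       U_Y = n1*n2 - U_X = 35 - 1 = 34.
Step 4: No ties, so the exact null distribution of U (based on enumerating the C(12,7) = 792 equally likely rank assignments) gives the two-sided p-value.
Step 5: p-value = 0.005051; compare to alpha = 0.05. reject H0.

U_X = 1, p = 0.005051, reject H0 at alpha = 0.05.


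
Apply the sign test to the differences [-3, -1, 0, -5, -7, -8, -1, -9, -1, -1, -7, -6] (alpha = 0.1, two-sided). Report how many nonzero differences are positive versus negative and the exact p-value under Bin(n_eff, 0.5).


Step 1: Discard zero differences. Original n = 12; n_eff = number of nonzero differences = 11.
Nonzero differences (with sign): -3, -1, -5, -7, -8, -1, -9, -1, -1, -7, -6
Step 2: Count signs: positive = 0, negative = 11.
Step 3: Under H0: P(positive) = 0.5, so the number of positives S ~ Bin(11, 0.5).
Step 4: Two-sided exact p-value = sum of Bin(11,0.5) probabilities at or below the observed probability = 0.000977.
Step 5: alpha = 0.1. reject H0.

n_eff = 11, pos = 0, neg = 11, p = 0.000977, reject H0.


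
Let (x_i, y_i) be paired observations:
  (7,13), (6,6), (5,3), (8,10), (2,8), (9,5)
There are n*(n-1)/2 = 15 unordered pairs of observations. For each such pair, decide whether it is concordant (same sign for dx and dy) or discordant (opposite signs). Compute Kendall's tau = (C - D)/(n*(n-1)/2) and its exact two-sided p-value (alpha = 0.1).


Step 1: Enumerate the 15 unordered pairs (i,j) with i<j and classify each by sign(x_j-x_i) * sign(y_j-y_i).
  (1,2):dx=-1,dy=-7->C; (1,3):dx=-2,dy=-10->C; (1,4):dx=+1,dy=-3->D; (1,5):dx=-5,dy=-5->C
  (1,6):dx=+2,dy=-8->D; (2,3):dx=-1,dy=-3->C; (2,4):dx=+2,dy=+4->C; (2,5):dx=-4,dy=+2->D
  (2,6):dx=+3,dy=-1->D; (3,4):dx=+3,dy=+7->C; (3,5):dx=-3,dy=+5->D; (3,6):dx=+4,dy=+2->C
  (4,5):dx=-6,dy=-2->C; (4,6):dx=+1,dy=-5->D; (5,6):dx=+7,dy=-3->D
Step 2: C = 8, D = 7, total pairs = 15.
Step 3: tau = (C - D)/(n(n-1)/2) = (8 - 7)/15 = 0.066667.
Step 4: Exact two-sided p-value (enumerate n! = 720 permutations of y under H0): p = 1.000000.
Step 5: alpha = 0.1. fail to reject H0.

tau_b = 0.0667 (C=8, D=7), p = 1.000000, fail to reject H0.


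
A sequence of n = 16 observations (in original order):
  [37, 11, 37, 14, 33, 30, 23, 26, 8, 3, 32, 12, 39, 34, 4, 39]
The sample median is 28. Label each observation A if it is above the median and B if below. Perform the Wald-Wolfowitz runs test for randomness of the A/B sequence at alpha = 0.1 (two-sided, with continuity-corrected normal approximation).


Step 1: Compute median = 28; label A = above, B = below.
Labels in order: ABABAABBBBABAABA  (n_A = 8, n_B = 8)
Step 2: Count runs R = 11.
Step 3: Under H0 (random ordering), E[R] = 2*n_A*n_B/(n_A+n_B) + 1 = 2*8*8/16 + 1 = 9.0000.
        Var[R] = 2*n_A*n_B*(2*n_A*n_B - n_A - n_B) / ((n_A+n_B)^2 * (n_A+n_B-1)) = 14336/3840 = 3.7333.
        SD[R] = 1.9322.
Step 4: Continuity-corrected z = (R - 0.5 - E[R]) / SD[R] = (11 - 0.5 - 9.0000) / 1.9322 = 0.7763.
Step 5: Two-sided p-value via normal approximation = 2*(1 - Phi(|z|)) = 0.437558.
Step 6: alpha = 0.1. fail to reject H0.

R = 11, z = 0.7763, p = 0.437558, fail to reject H0.


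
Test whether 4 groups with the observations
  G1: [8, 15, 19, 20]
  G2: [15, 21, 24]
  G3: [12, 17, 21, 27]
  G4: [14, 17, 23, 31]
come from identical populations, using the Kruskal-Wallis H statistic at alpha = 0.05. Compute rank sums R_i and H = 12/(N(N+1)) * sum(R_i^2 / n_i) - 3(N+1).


Step 1: Combine all N = 15 observations and assign midranks.
sorted (value, group, rank): (8,G1,1), (12,G3,2), (14,G4,3), (15,G1,4.5), (15,G2,4.5), (17,G3,6.5), (17,G4,6.5), (19,G1,8), (20,G1,9), (21,G2,10.5), (21,G3,10.5), (23,G4,12), (24,G2,13), (27,G3,14), (31,G4,15)
Step 2: Sum ranks within each group.
R_1 = 22.5 (n_1 = 4)
R_2 = 28 (n_2 = 3)
R_3 = 33 (n_3 = 4)
R_4 = 36.5 (n_4 = 4)
Step 3: H = 12/(N(N+1)) * sum(R_i^2/n_i) - 3(N+1)
     = 12/(15*16) * (22.5^2/4 + 28^2/3 + 33^2/4 + 36.5^2/4) - 3*16
     = 0.050000 * 993.208 - 48
     = 1.660417.
Step 4: Ties present; correction factor C = 1 - 18/(15^3 - 15) = 0.994643. Corrected H = 1.660417 / 0.994643 = 1.669360.
Step 5: Under H0, H ~ chi^2(3); p-value = 0.643767.
Step 6: alpha = 0.05. fail to reject H0.

H = 1.6694, df = 3, p = 0.643767, fail to reject H0.


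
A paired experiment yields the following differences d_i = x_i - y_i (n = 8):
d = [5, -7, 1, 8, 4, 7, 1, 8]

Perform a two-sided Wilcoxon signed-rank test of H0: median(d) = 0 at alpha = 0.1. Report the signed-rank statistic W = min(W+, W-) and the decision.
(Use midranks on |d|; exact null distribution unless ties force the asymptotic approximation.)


Step 1: Drop any zero differences (none here) and take |d_i|.
|d| = [5, 7, 1, 8, 4, 7, 1, 8]
Step 2: Midrank |d_i| (ties get averaged ranks).
ranks: |5|->4, |7|->5.5, |1|->1.5, |8|->7.5, |4|->3, |7|->5.5, |1|->1.5, |8|->7.5
Step 3: Attach original signs; sum ranks with positive sign and with negative sign.
W+ = 4 + 1.5 + 7.5 + 3 + 5.5 + 1.5 + 7.5 = 30.5
W- = 5.5 = 5.5
(Check: W+ + W- = 36 should equal n(n+1)/2 = 36.)
Step 4: Test statistic W = min(W+, W-) = 5.5.
Step 5: Ties in |d|, so use the tie-corrected normal approximation.
        E[W] = n(n+1)/4 = 8*9/4 = 18.
        Tie groups: |d|=1 (t=2), |d|=7 (t=2), |d|=8 (t=2); sum(t^3 - t) = 18.
        Var[W] = n(n+1)(2n+1)/24 - sum(t^3-t)/48 = 1224/24 - 18/48 = 50.625.
        z = (W - E[W]) / sqrt(Var[W]) = (5.5 - 18) / 7.1151 = -1.7568.
        Two-sided p = 2*Phi(z) = 0.078948.
Step 6: alpha = 0.1. reject H0.

W+ = 30.5, W- = 5.5, W = min = 5.5, p = 0.078948, reject H0.


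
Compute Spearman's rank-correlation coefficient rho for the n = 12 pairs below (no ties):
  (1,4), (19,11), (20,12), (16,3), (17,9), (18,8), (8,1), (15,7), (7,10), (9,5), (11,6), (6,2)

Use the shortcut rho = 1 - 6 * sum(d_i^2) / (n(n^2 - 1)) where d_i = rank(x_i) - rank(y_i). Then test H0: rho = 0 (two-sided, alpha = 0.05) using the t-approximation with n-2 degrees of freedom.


Step 1: Rank x and y separately (midranks; no ties here).
rank(x): 1->1, 19->11, 20->12, 16->8, 17->9, 18->10, 8->4, 15->7, 7->3, 9->5, 11->6, 6->2
rank(y): 4->4, 11->11, 12->12, 3->3, 9->9, 8->8, 1->1, 7->7, 10->10, 5->5, 6->6, 2->2
Step 2: d_i = R_x(i) - R_y(i); compute d_i^2.
  (1-4)^2=9, (11-11)^2=0, (12-12)^2=0, (8-3)^2=25, (9-9)^2=0, (10-8)^2=4, (4-1)^2=9, (7-7)^2=0, (3-10)^2=49, (5-5)^2=0, (6-6)^2=0, (2-2)^2=0
sum(d^2) = 96.
Step 3: rho = 1 - 6*96 / (12*(12^2 - 1)) = 1 - 576/1716 = 0.664336.
Step 4: Under H0, t = rho * sqrt((n-2)/(1-rho^2)) = 2.8107 ~ t(10).
Step 5: Two-sided p-value from the t-distribution with 10 df = 0.018453.
Step 6: alpha = 0.05. reject H0.

rho = 0.6643, p = 0.018453, reject H0 at alpha = 0.05.


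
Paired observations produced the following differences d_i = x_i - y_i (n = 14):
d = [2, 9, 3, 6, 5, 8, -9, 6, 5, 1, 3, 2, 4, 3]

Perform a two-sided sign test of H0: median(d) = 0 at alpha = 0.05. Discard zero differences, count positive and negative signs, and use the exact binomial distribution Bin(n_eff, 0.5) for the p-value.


Step 1: Discard zero differences. Original n = 14; n_eff = number of nonzero differences = 14.
Nonzero differences (with sign): +2, +9, +3, +6, +5, +8, -9, +6, +5, +1, +3, +2, +4, +3
Step 2: Count signs: positive = 13, negative = 1.
Step 3: Under H0: P(positive) = 0.5, so the number of positives S ~ Bin(14, 0.5).
Step 4: Two-sided exact p-value = sum of Bin(14,0.5) probabilities at or below the observed probability = 0.001831.
Step 5: alpha = 0.05. reject H0.

n_eff = 14, pos = 13, neg = 1, p = 0.001831, reject H0.


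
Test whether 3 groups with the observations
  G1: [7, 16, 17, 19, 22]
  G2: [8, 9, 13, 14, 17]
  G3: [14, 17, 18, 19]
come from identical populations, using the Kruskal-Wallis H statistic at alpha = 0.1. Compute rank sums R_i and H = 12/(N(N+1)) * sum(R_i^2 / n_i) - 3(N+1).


Step 1: Combine all N = 14 observations and assign midranks.
sorted (value, group, rank): (7,G1,1), (8,G2,2), (9,G2,3), (13,G2,4), (14,G2,5.5), (14,G3,5.5), (16,G1,7), (17,G1,9), (17,G2,9), (17,G3,9), (18,G3,11), (19,G1,12.5), (19,G3,12.5), (22,G1,14)
Step 2: Sum ranks within each group.
R_1 = 43.5 (n_1 = 5)
R_2 = 23.5 (n_2 = 5)
R_3 = 38 (n_3 = 4)
Step 3: H = 12/(N(N+1)) * sum(R_i^2/n_i) - 3(N+1)
     = 12/(14*15) * (43.5^2/5 + 23.5^2/5 + 38^2/4) - 3*15
     = 0.057143 * 849.9 - 45
     = 3.565714.
Step 4: Ties present; correction factor C = 1 - 36/(14^3 - 14) = 0.986813. Corrected H = 3.565714 / 0.986813 = 3.613363.
Step 5: Under H0, H ~ chi^2(2); p-value = 0.164198.
Step 6: alpha = 0.1. fail to reject H0.

H = 3.6134, df = 2, p = 0.164198, fail to reject H0.


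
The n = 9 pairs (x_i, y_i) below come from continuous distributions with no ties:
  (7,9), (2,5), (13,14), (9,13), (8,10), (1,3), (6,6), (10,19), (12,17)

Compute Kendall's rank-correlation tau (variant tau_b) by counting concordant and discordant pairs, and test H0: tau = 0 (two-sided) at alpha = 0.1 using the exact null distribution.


Step 1: Enumerate the 36 unordered pairs (i,j) with i<j and classify each by sign(x_j-x_i) * sign(y_j-y_i).
  (1,2):dx=-5,dy=-4->C; (1,3):dx=+6,dy=+5->C; (1,4):dx=+2,dy=+4->C; (1,5):dx=+1,dy=+1->C
  (1,6):dx=-6,dy=-6->C; (1,7):dx=-1,dy=-3->C; (1,8):dx=+3,dy=+10->C; (1,9):dx=+5,dy=+8->C
  (2,3):dx=+11,dy=+9->C; (2,4):dx=+7,dy=+8->C; (2,5):dx=+6,dy=+5->C; (2,6):dx=-1,dy=-2->C
  (2,7):dx=+4,dy=+1->C; (2,8):dx=+8,dy=+14->C; (2,9):dx=+10,dy=+12->C; (3,4):dx=-4,dy=-1->C
  (3,5):dx=-5,dy=-4->C; (3,6):dx=-12,dy=-11->C; (3,7):dx=-7,dy=-8->C; (3,8):dx=-3,dy=+5->D
  (3,9):dx=-1,dy=+3->D; (4,5):dx=-1,dy=-3->C; (4,6):dx=-8,dy=-10->C; (4,7):dx=-3,dy=-7->C
  (4,8):dx=+1,dy=+6->C; (4,9):dx=+3,dy=+4->C; (5,6):dx=-7,dy=-7->C; (5,7):dx=-2,dy=-4->C
  (5,8):dx=+2,dy=+9->C; (5,9):dx=+4,dy=+7->C; (6,7):dx=+5,dy=+3->C; (6,8):dx=+9,dy=+16->C
  (6,9):dx=+11,dy=+14->C; (7,8):dx=+4,dy=+13->C; (7,9):dx=+6,dy=+11->C; (8,9):dx=+2,dy=-2->D
Step 2: C = 33, D = 3, total pairs = 36.
Step 3: tau = (C - D)/(n(n-1)/2) = (33 - 3)/36 = 0.833333.
Step 4: Exact two-sided p-value (enumerate n! = 362880 permutations of y under H0): p = 0.000854.
Step 5: alpha = 0.1. reject H0.

tau_b = 0.8333 (C=33, D=3), p = 0.000854, reject H0.


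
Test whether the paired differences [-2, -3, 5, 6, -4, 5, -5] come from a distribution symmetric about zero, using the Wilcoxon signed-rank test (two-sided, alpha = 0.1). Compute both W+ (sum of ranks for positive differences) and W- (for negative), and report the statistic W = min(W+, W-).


Step 1: Drop any zero differences (none here) and take |d_i|.
|d| = [2, 3, 5, 6, 4, 5, 5]
Step 2: Midrank |d_i| (ties get averaged ranks).
ranks: |2|->1, |3|->2, |5|->5, |6|->7, |4|->3, |5|->5, |5|->5
Step 3: Attach original signs; sum ranks with positive sign and with negative sign.
W+ = 5 + 7 + 5 = 17
W- = 1 + 2 + 3 + 5 = 11
(Check: W+ + W- = 28 should equal n(n+1)/2 = 28.)
Step 4: Test statistic W = min(W+, W-) = 11.
Step 5: Ties in |d|, so use the tie-corrected normal approximation.
        E[W] = n(n+1)/4 = 7*8/4 = 14.
        Tie groups: |d|=5 (t=3); sum(t^3 - t) = 24.
        Var[W] = n(n+1)(2n+1)/24 - sum(t^3-t)/48 = 840/24 - 24/48 = 34.5.
        z = (W - E[W]) / sqrt(Var[W]) = (11 - 14) / 5.8737 = -0.5108.
        Two-sided p = 2*Phi(z) = 0.609523.
Step 6: alpha = 0.1. fail to reject H0.

W+ = 17, W- = 11, W = min = 11, p = 0.609523, fail to reject H0.


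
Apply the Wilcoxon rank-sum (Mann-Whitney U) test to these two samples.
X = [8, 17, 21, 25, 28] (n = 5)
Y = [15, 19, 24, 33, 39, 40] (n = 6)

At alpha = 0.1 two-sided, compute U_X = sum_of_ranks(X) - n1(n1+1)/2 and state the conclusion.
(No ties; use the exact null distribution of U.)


Step 1: Combine and sort all 11 observations; assign midranks.
sorted (value, group): (8,X), (15,Y), (17,X), (19,Y), (21,X), (24,Y), (25,X), (28,X), (33,Y), (39,Y), (40,Y)
ranks: 8->1, 15->2, 17->3, 19->4, 21->5, 24->6, 25->7, 28->8, 33->9, 39->10, 40->11
Step 2: Rank sum for X: R1 = 1 + 3 + 5 + 7 + 8 = 24.
Step 3: U_X = R1 - n1(n1+1)/2 = 24 - 5*6/2 = 24 - 15 = 9.
       U_Y = n1*n2 - U_X = 30 - 9 = 21.
Step 4: No ties, so the exact null distribution of U (based on enumerating the C(11,5) = 462 equally likely rank assignments) gives the two-sided p-value.
Step 5: p-value = 0.329004; compare to alpha = 0.1. fail to reject H0.

U_X = 9, p = 0.329004, fail to reject H0 at alpha = 0.1.


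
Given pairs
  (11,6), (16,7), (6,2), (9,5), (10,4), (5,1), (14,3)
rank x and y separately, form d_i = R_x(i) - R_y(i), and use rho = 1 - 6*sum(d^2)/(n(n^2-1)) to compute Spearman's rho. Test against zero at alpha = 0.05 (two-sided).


Step 1: Rank x and y separately (midranks; no ties here).
rank(x): 11->5, 16->7, 6->2, 9->3, 10->4, 5->1, 14->6
rank(y): 6->6, 7->7, 2->2, 5->5, 4->4, 1->1, 3->3
Step 2: d_i = R_x(i) - R_y(i); compute d_i^2.
  (5-6)^2=1, (7-7)^2=0, (2-2)^2=0, (3-5)^2=4, (4-4)^2=0, (1-1)^2=0, (6-3)^2=9
sum(d^2) = 14.
Step 3: rho = 1 - 6*14 / (7*(7^2 - 1)) = 1 - 84/336 = 0.750000.
Step 4: Under H0, t = rho * sqrt((n-2)/(1-rho^2)) = 2.5355 ~ t(5).
Step 5: Two-sided p-value from the t-distribution with 5 df = 0.052181.
Step 6: alpha = 0.05. fail to reject H0.

rho = 0.7500, p = 0.052181, fail to reject H0 at alpha = 0.05.


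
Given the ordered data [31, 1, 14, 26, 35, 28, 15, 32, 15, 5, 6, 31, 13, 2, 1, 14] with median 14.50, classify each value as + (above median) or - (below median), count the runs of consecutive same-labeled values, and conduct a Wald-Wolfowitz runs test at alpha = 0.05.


Step 1: Compute median = 14.50; label A = above, B = below.
Labels in order: ABBAAAAAABBABBBB  (n_A = 8, n_B = 8)
Step 2: Count runs R = 6.
Step 3: Under H0 (random ordering), E[R] = 2*n_A*n_B/(n_A+n_B) + 1 = 2*8*8/16 + 1 = 9.0000.
        Var[R] = 2*n_A*n_B*(2*n_A*n_B - n_A - n_B) / ((n_A+n_B)^2 * (n_A+n_B-1)) = 14336/3840 = 3.7333.
        SD[R] = 1.9322.
Step 4: Continuity-corrected z = (R + 0.5 - E[R]) / SD[R] = (6 + 0.5 - 9.0000) / 1.9322 = -1.2939.
Step 5: Two-sided p-value via normal approximation = 2*(1 - Phi(|z|)) = 0.195709.
Step 6: alpha = 0.05. fail to reject H0.

R = 6, z = -1.2939, p = 0.195709, fail to reject H0.
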